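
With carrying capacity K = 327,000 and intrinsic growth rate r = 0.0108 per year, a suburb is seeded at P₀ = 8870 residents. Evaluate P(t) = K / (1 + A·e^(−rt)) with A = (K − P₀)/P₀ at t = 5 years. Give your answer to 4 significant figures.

A = (327000 − 8870)/8870 = 35.86584
P(5) = 327000 / (1 + 35.86584·e^(−0.0108·5)) = 327000 / (1 + 35.86584·0.947432)
= 327000 / 34.98045 ≈ 9348.08

≈ 9,348 residents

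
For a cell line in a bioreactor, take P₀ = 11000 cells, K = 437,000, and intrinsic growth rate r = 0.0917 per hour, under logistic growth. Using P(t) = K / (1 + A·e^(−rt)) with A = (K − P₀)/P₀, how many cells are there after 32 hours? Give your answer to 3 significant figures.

A = (437000 − 11000)/11000 = 38.72727
P(32) = 437000 / (1 + 38.72727·e^(−0.0917·32)) = 437000 / (1 + 38.72727·0.053163)
= 437000 / 3.05884 ≈ 142864.48

≈ 143,000 cells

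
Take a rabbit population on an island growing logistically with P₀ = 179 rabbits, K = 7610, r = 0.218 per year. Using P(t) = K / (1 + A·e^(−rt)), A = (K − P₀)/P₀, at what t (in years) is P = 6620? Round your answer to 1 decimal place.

A = (7610 − 179)/179 = 41.51397
6620 = 7610/(1 + 41.51397·e^(−0.218t)) → 1 + 41.51397·e^(−0.218t) = 1.14955
e^(−0.218t) = 0.003602 → t = ln(277.59844)/0.218 = 5.62618/0.218

t ≈ 25.8 years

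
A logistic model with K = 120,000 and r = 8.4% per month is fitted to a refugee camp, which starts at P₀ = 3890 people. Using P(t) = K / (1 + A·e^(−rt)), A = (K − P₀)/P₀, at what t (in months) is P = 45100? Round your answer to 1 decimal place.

t ≈ 34.4 months

A = (120000 − 3890)/3890 = 29.84833
45100 = 120000/(1 + 29.84833·e^(−0.084t)) → 1 + 29.84833·e^(−0.084t) = 2.66075
e^(−0.084t) = 0.05564 → t = ln(17.97276)/0.084 = 2.88886/0.084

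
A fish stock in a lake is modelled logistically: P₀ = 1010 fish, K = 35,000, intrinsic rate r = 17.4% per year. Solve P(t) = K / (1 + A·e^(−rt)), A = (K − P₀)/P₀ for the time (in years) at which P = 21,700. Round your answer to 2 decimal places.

t ≈ 23.02 years

A = (35000 − 1010)/1010 = 33.65347
21700 = 35000/(1 + 33.65347·e^(−0.174t)) → 1 + 33.65347·e^(−0.174t) = 1.6129
e^(−0.174t) = 0.018212 → t = ln(54.90829)/0.174 = 4.00566/0.174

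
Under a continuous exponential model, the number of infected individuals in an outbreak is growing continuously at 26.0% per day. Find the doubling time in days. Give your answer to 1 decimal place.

doubling time = ln(2) / |r| = 0.69315 / 0.26

doubling time ≈ 2.7 days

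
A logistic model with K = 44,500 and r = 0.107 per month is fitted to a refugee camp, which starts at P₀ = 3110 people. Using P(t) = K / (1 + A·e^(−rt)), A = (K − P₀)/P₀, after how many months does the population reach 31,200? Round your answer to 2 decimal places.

A = (44500 − 3110)/3110 = 13.30868
31200 = 44500/(1 + 13.30868·e^(−0.107t)) → 1 + 13.30868·e^(−0.107t) = 1.42628
e^(−0.107t) = 0.03203 → t = ln(31.22037)/0.107 = 3.44107/0.107

t ≈ 32.16 months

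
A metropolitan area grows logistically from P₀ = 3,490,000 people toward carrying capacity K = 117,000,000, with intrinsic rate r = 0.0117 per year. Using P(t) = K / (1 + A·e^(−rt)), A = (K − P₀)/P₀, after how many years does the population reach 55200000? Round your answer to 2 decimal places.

A = (117000000 − 3490000)/3490000 = 32.52436
55200000 = 117000000/(1 + 32.52436·e^(−0.0117t)) → 1 + 32.52436·e^(−0.0117t) = 2.11957
e^(−0.0117t) = 0.034422 → t = ln(29.05088)/0.0117 = 3.36905/0.0117

t ≈ 287.95 years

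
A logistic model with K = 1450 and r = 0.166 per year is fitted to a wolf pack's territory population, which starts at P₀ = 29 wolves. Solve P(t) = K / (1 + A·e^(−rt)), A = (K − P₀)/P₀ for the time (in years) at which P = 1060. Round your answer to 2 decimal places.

A = (1450 − 29)/29 = 49
1060 = 1450/(1 + 49·e^(−0.166t)) → 1 + 49·e^(−0.166t) = 1.36792
e^(−0.166t) = 0.007509 → t = ln(133.17949)/0.166 = 4.8917/0.166

t ≈ 29.47 years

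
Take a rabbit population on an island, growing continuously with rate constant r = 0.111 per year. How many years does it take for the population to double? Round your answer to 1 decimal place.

doubling time ≈ 6.2 years

doubling time = ln(2) / |r| = 0.69315 / 0.111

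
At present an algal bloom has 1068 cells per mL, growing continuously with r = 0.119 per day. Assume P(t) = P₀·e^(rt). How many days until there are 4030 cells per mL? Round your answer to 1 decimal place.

4030 = 1068 · e^(0.119·t)
t = ln(4030/1068) / 0.119 = ln(3.77341) / 0.119 = 1.32798 / 0.119

t ≈ 11.2 days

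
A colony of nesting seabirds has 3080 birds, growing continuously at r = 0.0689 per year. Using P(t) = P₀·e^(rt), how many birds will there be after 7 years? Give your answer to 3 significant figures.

P(7) = 3080 · e^(0.0689·7) = 3080 · e^(0.4823)
= 3080 · 1.6198 ≈ 4988.97

≈ 4,990 birds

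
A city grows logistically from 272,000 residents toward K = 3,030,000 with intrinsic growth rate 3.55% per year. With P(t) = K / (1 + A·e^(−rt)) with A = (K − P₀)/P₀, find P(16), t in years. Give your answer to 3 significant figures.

A = (3030000 − 272000)/272000 = 10.13971
P(16) = 3030000 / (1 + 10.13971·e^(−0.0355·16)) = 3030000 / (1 + 10.13971·0.566658)
= 3030000 / 6.74574 ≈ 449172.26

≈ 449,000 residents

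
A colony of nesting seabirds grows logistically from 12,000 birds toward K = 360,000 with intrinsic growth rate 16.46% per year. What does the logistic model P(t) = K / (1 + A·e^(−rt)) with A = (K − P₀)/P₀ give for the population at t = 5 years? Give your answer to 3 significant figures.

≈ 26,200 birds

A = (360000 − 12000)/12000 = 29
P(5) = 360000 / (1 + 29·e^(−0.1646·5)) = 360000 / (1 + 29·0.439112)
= 360000 / 13.73426 ≈ 26211.83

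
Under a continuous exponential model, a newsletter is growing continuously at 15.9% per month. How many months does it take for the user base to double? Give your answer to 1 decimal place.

doubling time ≈ 4.4 months

doubling time = ln(2) / |r| = 0.69315 / 0.159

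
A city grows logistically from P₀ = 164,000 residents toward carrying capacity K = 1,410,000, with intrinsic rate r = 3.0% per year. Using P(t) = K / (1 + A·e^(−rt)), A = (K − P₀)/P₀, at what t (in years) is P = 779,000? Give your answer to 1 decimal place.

t ≈ 74.6 years

A = (1410000 − 164000)/164000 = 7.59756
779000 = 1410000/(1 + 7.59756·e^(−0.03t)) → 1 + 7.59756·e^(−0.03t) = 1.81001
e^(−0.03t) = 0.106615 → t = ln(9.37956)/0.03 = 2.23853/0.03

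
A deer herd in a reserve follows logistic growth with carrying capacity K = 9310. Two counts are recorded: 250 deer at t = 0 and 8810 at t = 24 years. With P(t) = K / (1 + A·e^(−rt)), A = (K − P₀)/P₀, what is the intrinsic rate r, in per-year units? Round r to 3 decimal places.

r ≈ 0.269 per year

A = (9310 − 250)/250 = 36.24
8810 = 9310/(1 + 36.24·e^(−r·24)) → e^(−24r) = (1.05675 − 1)/36.24 = 0.001566
r = −ln(0.001566)/24 = 6.4592/24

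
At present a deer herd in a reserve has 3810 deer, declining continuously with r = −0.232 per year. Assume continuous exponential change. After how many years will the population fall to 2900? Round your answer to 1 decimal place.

2900 = 3810 · e^(-0.232·t)
t = ln(2900/3810) / -0.232 = ln(0.76115) / -0.232 = -0.27292 / -0.232

t ≈ 1.2 years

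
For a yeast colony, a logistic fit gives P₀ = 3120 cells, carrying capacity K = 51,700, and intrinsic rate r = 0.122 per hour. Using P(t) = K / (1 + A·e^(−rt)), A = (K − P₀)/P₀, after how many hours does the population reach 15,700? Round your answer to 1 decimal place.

A = (51700 − 3120)/3120 = 15.57051
15700 = 51700/(1 + 15.57051·e^(−0.122t)) → 1 + 15.57051·e^(−0.122t) = 3.29299
e^(−0.122t) = 0.147265 → t = ln(6.79047)/0.122 = 1.91552/0.122

t ≈ 15.7 hours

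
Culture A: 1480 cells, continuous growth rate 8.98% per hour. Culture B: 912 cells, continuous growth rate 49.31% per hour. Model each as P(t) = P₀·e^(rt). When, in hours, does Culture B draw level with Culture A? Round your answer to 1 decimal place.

t ≈ 1.2 hours

1480·e^(0.0898t) = 912·e^(0.4931t)
1480/912 = e^((0.4931 − 0.0898)t) → ln(1.62281) = 0.4033·t
t = 0.48416 / 0.4033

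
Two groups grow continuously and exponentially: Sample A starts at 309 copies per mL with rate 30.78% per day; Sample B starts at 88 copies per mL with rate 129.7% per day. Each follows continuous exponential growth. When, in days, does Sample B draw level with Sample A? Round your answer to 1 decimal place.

t ≈ 1.3 days

309·e^(0.3078t) = 88·e^(1.297t)
309/88 = e^((1.297 − 0.3078)t) → ln(3.51136) = 0.9892·t
t = 1.256 / 0.9892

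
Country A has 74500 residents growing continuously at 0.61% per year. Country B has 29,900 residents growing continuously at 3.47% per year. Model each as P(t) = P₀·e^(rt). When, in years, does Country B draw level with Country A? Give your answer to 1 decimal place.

74500·e^(0.0061t) = 29900·e^(0.0347t)
74500/29900 = e^((0.0347 − 0.0061)t) → ln(2.49164) = 0.0286·t
t = 0.91294 / 0.0286

t ≈ 31.9 years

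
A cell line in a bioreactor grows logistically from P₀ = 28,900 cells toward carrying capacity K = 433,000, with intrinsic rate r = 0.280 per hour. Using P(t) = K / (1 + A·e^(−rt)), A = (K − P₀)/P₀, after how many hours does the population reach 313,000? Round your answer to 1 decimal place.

A = (433000 − 28900)/28900 = 13.9827
313000 = 433000/(1 + 13.9827·e^(−0.28t)) → 1 + 13.9827·e^(−0.28t) = 1.38339
e^(−0.28t) = 0.027419 → t = ln(36.47154)/0.28 = 3.59653/0.28

t ≈ 12.8 hours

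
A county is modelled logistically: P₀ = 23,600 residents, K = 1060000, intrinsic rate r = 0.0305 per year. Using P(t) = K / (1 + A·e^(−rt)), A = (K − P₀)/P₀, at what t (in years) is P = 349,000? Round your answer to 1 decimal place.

A = (1060000 − 23600)/23600 = 43.91525
349000 = 1060000/(1 + 43.91525·e^(−0.0305t)) → 1 + 43.91525·e^(−0.0305t) = 3.03725
e^(−0.0305t) = 0.04639 → t = ln(21.55615)/0.0305 = 3.07066/0.0305

t ≈ 100.7 years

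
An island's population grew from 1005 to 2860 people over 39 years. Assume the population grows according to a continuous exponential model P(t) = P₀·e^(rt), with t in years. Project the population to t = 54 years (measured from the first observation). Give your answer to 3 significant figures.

r = ln(2860/1005) / 39 ≈ 0.026816 per year
P(54) = 1005 · e^(0.026816·54) = 1005 · 4.25493 ≈ 4276.2

≈ 4,280 people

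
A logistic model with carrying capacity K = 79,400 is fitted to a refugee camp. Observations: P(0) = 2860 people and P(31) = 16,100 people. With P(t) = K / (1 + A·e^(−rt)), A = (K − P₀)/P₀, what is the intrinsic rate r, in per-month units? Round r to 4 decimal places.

r ≈ 0.0619 per month

A = (79400 − 2860)/2860 = 26.76224
16100 = 79400/(1 + 26.76224·e^(−r·31)) → e^(−31r) = (4.93168 − 1)/26.76224 = 0.146911
r = −ln(0.146911)/31 = 1.91793/31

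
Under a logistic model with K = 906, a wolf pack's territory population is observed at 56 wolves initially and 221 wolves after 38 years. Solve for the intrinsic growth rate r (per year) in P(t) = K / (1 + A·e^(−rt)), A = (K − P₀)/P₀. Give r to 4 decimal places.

r ≈ 0.0418 per year

A = (906 − 56)/56 = 15.17857
221 = 906/(1 + 15.17857·e^(−r·38)) → e^(−38r) = (4.09955 − 1)/15.17857 = 0.204205
r = −ln(0.204205)/38 = 1.58863/38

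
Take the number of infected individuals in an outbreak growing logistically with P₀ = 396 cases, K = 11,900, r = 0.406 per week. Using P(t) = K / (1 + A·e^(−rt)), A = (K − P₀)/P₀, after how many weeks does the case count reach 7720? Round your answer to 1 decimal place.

t ≈ 9.8 weeks

A = (11900 − 396)/396 = 29.05051
7720 = 11900/(1 + 29.05051·e^(−0.406t)) → 1 + 29.05051·e^(−0.406t) = 1.54145
e^(−0.406t) = 0.018638 → t = ln(53.65309)/0.406 = 3.98254/0.406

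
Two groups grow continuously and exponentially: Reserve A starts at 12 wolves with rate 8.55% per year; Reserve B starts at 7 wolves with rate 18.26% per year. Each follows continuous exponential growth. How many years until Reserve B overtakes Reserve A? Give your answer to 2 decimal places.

12·e^(0.0855t) = 7·e^(0.1826t)
12/7 = e^((0.1826 − 0.0855)t) → ln(1.71429) = 0.0971·t
t = 0.539 / 0.0971

t ≈ 5.55 years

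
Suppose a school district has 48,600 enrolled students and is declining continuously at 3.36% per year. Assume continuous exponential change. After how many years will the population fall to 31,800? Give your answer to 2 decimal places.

31800 = 48600 · e^(-0.0336·t)
t = ln(31800/48600) / -0.0336 = ln(0.65432) / -0.0336 = -0.42416 / -0.0336

t ≈ 12.62 years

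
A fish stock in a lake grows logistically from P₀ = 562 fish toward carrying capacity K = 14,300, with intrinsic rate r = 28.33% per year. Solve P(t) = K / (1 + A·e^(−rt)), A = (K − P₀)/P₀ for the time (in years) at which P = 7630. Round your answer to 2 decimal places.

A = (14300 − 562)/562 = 24.44484
7630 = 14300/(1 + 24.44484·e^(−0.2833t)) → 1 + 24.44484·e^(−0.2833t) = 1.87418
e^(−0.2833t) = 0.035761 → t = ln(27.96314)/0.2833 = 3.33089/0.2833

t ≈ 11.76 years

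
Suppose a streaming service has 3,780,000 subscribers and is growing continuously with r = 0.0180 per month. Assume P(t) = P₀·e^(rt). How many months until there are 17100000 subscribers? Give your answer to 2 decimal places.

17100000 = 3780000 · e^(0.018·t)
t = ln(17100000/3780000) / 0.018 = ln(4.52381) / 0.018 = 1.50935 / 0.018

t ≈ 83.85 months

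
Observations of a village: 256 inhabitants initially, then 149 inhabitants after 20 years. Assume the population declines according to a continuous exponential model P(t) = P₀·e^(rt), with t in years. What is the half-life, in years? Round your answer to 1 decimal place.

r = ln(149/256) / 20 = ln(0.58203) / 20 ≈ -0.027062 per year
half-life = ln 2 / |r| = 0.69315 / 0.027062

half-life ≈ 25.6 years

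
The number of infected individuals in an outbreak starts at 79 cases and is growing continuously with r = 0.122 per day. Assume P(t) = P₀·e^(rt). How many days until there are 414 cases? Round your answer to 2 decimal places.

t ≈ 13.58 days

414 = 79 · e^(0.122·t)
t = ln(414/79) / 0.122 = ln(5.24051) / 0.122 = 1.65642 / 0.122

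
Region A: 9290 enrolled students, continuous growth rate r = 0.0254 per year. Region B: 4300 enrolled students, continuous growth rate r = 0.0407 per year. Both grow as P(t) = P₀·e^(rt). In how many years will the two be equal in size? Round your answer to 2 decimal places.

t ≈ 50.35 years

9290·e^(0.0254t) = 4300·e^(0.0407t)
9290/4300 = e^((0.0407 − 0.0254)t) → ln(2.16047) = 0.0153·t
t = 0.77032 / 0.0153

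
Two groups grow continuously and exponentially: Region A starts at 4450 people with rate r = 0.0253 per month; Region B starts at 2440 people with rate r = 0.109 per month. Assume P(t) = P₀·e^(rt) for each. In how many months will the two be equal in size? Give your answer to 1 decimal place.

4450·e^(0.0253t) = 2440·e^(0.109t)
4450/2440 = e^((0.109 − 0.0253)t) → ln(1.82377) = 0.0837·t
t = 0.60091 / 0.0837

t ≈ 7.2 months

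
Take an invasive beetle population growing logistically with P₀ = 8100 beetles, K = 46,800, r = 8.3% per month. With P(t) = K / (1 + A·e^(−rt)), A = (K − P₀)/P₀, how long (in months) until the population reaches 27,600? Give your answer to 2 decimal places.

A = (46800 − 8100)/8100 = 4.77778
27600 = 46800/(1 + 4.77778·e^(−0.083t)) → 1 + 4.77778·e^(−0.083t) = 1.69565
e^(−0.083t) = 0.145602 → t = ln(6.86806)/0.083 = 1.92688/0.083

t ≈ 23.22 months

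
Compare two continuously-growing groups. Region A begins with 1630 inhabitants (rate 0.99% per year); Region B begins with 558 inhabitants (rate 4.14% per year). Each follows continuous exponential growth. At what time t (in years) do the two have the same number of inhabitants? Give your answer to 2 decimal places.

t ≈ 34.03 years

1630·e^(0.0099t) = 558·e^(0.0414t)
1630/558 = e^((0.0414 − 0.0099)t) → ln(2.92115) = 0.0315·t
t = 1.07198 / 0.0315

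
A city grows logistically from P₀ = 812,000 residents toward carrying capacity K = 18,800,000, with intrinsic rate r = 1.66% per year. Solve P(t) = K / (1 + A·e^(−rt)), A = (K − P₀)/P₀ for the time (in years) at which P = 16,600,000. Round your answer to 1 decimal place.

t ≈ 308.4 years

A = (18800000 − 812000)/812000 = 22.15271
16600000 = 18800000/(1 + 22.15271·e^(−0.0166t)) → 1 + 22.15271·e^(−0.0166t) = 1.13253
e^(−0.0166t) = 0.005983 → t = ln(167.15226)/0.0166 = 5.11891/0.0166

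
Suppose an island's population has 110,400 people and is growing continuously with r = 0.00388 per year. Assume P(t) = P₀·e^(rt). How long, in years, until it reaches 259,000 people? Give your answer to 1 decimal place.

t ≈ 219.8 years

259000 = 110400 · e^(0.00388·t)
t = ln(259000/110400) / 0.00388 = ln(2.34601) / 0.00388 = 0.85272 / 0.00388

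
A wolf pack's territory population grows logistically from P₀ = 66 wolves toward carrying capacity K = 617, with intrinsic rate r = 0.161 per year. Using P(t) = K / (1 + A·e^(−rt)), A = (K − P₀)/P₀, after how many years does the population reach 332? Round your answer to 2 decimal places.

A = (617 − 66)/66 = 8.34848
332 = 617/(1 + 8.34848·e^(−0.161t)) → 1 + 8.34848·e^(−0.161t) = 1.85843
e^(−0.161t) = 0.102825 → t = ln(9.72525)/0.161 = 2.27473/0.161

t ≈ 14.13 years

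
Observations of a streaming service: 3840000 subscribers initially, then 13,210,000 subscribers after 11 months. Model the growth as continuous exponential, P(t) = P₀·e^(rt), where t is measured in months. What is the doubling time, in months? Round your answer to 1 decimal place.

doubling time ≈ 6.2 months

r = ln(13210000/3840000) / 11 = ln(3.4401) / 11 ≈ 0.112318 per month
doubling time = ln 2 / |r| = 0.69315 / 0.112318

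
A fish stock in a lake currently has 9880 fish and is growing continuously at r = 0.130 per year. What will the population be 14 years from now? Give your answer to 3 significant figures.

≈ 61,000 fish

P(14) = 9880 · e^(0.13·14) = 9880 · e^(1.82)
= 9880 · 6.17186 ≈ 60977.96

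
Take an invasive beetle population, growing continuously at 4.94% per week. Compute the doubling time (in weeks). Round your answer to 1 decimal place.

doubling time ≈ 14.0 weeks

doubling time = ln(2) / |r| = 0.69315 / 0.0494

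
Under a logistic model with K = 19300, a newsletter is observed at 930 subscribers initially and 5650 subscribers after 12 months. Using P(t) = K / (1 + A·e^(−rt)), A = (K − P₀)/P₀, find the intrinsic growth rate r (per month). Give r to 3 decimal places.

r ≈ 0.175 per month

A = (19300 − 930)/930 = 19.75269
5650 = 19300/(1 + 19.75269·e^(−r·12)) → e^(−12r) = (3.41593 − 1)/19.75269 = 0.122309
r = −ln(0.122309)/12 = 2.10121/12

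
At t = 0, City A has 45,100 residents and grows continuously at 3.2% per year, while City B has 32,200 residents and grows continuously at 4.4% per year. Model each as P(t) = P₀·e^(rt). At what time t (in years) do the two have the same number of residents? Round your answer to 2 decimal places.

t ≈ 28.08 years

45100·e^(0.032t) = 32200·e^(0.044t)
45100/32200 = e^((0.044 − 0.032)t) → ln(1.40062) = 0.012·t
t = 0.33692 / 0.012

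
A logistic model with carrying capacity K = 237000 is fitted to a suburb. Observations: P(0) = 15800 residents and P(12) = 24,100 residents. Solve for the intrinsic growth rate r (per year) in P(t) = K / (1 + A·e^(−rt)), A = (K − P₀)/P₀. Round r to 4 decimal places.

r ≈ 0.0384 per year

A = (237000 − 15800)/15800 = 14
24100 = 237000/(1 + 14·e^(−r·12)) → e^(−12r) = (9.83402 − 1)/14 = 0.631002
r = −ln(0.631002)/12 = 0.46045/12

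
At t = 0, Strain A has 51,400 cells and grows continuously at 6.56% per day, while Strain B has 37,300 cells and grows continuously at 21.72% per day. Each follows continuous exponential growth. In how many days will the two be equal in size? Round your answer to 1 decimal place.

t ≈ 2.1 days

51400·e^(0.0656t) = 37300·e^(0.2172t)
51400/37300 = e^((0.2172 − 0.0656)t) → ln(1.37802) = 0.1516·t
t = 0.32064 / 0.1516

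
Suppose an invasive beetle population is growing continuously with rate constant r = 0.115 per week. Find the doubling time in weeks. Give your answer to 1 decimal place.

doubling time = ln(2) / |r| = 0.69315 / 0.115

doubling time ≈ 6.0 weeks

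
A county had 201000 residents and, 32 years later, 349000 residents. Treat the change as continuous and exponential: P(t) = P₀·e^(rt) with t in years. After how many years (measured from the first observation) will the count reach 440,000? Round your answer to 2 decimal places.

r = ln(349000/201000) / 32 ≈ 0.017243 per year
t = ln(440000/201000) / r = 0.78347 / 0.017243 ≈ 45.438

t ≈ 45.44 years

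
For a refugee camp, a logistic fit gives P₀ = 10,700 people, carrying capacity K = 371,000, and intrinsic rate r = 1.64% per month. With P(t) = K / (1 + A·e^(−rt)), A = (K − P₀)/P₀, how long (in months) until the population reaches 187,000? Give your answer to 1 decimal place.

t ≈ 215.4 months

A = (371000 − 10700)/10700 = 33.6729
187000 = 371000/(1 + 33.6729·e^(−0.0164t)) → 1 + 33.6729·e^(−0.0164t) = 1.98396
e^(−0.0164t) = 0.029221 → t = ln(34.22191)/0.0164 = 3.53287/0.0164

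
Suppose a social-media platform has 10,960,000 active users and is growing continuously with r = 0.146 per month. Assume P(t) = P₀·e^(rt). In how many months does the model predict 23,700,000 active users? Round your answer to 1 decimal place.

t ≈ 5.3 months

23700000 = 10960000 · e^(0.146·t)
t = ln(23700000/10960000) / 0.146 = ln(2.16241) / 0.146 = 0.77122 / 0.146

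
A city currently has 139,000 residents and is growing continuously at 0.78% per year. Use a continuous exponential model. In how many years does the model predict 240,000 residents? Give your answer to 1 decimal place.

t ≈ 70.0 years

240000 = 139000 · e^(0.0078·t)
t = ln(240000/139000) / 0.0078 = ln(1.72662) / 0.0078 = 0.54616 / 0.0078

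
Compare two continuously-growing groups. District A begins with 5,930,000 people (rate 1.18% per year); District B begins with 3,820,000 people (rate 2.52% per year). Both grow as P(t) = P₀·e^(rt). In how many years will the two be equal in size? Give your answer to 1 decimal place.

t ≈ 32.8 years

5930000·e^(0.0118t) = 3820000·e^(0.0252t)
5930000/3820000 = e^((0.0252 − 0.0118)t) → ln(1.55236) = 0.0134·t
t = 0.43977 / 0.0134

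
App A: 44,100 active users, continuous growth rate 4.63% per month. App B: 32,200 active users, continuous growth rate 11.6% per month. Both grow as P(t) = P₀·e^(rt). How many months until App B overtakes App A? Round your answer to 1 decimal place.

44100·e^(0.0463t) = 32200·e^(0.116t)
44100/32200 = e^((0.116 − 0.0463)t) → ln(1.36957) = 0.0697·t
t = 0.31449 / 0.0697

t ≈ 4.5 months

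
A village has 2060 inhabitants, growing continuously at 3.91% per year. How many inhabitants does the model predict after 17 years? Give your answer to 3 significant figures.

P(17) = 2060 · e^(0.0391·17) = 2060 · e^(0.6647)
= 2060 · 1.94391 ≈ 4004.45

≈ 4,000 inhabitants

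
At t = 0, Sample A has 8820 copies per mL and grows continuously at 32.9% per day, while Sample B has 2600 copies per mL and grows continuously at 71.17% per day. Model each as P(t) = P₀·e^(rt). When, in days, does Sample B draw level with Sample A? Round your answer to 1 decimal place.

8820·e^(0.329t) = 2600·e^(0.7117t)
8820/2600 = e^((0.7117 − 0.329)t) → ln(3.39231) = 0.3827·t
t = 1.22151 / 0.3827

t ≈ 3.2 days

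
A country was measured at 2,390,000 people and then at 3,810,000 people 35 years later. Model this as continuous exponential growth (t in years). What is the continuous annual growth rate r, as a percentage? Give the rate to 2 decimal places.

3810000 = 2390000 · e^(r·35)
e^(35r) = 3810000/2390000 = 1.59414
r = ln(1.59414) / 35 = 0.46634 / 35

r ≈ 1.33% per year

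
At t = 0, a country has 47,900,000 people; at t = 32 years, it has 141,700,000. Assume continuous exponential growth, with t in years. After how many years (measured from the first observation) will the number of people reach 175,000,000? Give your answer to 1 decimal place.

r = ln(141700000/47900000) / 32 ≈ 0.033894 per year
t = ln(175000000/47900000) / r = 1.29567 / 0.033894 ≈ 38.228

t ≈ 38.2 years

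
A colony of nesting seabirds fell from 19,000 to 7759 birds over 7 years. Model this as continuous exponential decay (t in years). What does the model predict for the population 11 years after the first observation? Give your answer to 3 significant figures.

r = ln(7759/19000) / 7 ≈ -0.127941 per year
P(11) = 19000 · e^(-0.127941·11) = 19000 · 0.24479 ≈ 4651.04

≈ 4,650 birds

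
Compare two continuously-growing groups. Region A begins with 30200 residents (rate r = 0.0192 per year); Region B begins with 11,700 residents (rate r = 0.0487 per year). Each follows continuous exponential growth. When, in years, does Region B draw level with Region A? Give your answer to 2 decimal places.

30200·e^(0.0192t) = 11700·e^(0.0487t)
30200/11700 = e^((0.0487 − 0.0192)t) → ln(2.5812) = 0.0295·t
t = 0.94825 / 0.0295

t ≈ 32.14 years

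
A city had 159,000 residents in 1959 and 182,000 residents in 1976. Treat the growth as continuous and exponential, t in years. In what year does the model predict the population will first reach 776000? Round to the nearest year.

r = ln(182000/159000) / 17 = 0.1351/17 ≈ 0.007947 per year
t = ln(776000/159000) / r = 1.58525/0.007947 ≈ 199.47 years after 1959

year 2158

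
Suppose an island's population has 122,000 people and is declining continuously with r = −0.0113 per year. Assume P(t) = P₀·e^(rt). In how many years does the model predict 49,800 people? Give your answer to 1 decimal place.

t ≈ 79.3 years

49800 = 122000 · e^(-0.0113·t)
t = ln(49800/122000) / -0.0113 = ln(0.4082) / -0.0113 = -0.89601 / -0.0113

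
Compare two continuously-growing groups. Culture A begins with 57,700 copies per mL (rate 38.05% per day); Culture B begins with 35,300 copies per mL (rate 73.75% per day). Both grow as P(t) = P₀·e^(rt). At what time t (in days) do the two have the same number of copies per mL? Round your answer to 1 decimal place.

57700·e^(0.3805t) = 35300·e^(0.7375t)
57700/35300 = e^((0.7375 − 0.3805)t) → ln(1.63456) = 0.357·t
t = 0.49137 / 0.357

t ≈ 1.4 days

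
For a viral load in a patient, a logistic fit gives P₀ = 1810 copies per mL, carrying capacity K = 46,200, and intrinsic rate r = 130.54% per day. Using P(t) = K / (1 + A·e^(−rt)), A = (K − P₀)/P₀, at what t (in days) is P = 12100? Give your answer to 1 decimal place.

A = (46200 − 1810)/1810 = 24.52486
12100 = 46200/(1 + 24.52486·e^(−1.3054t)) → 1 + 24.52486·e^(−1.3054t) = 3.81818
e^(−1.3054t) = 0.114911 → t = ln(8.70237)/1.3054 = 2.1636/1.3054

t ≈ 1.7 days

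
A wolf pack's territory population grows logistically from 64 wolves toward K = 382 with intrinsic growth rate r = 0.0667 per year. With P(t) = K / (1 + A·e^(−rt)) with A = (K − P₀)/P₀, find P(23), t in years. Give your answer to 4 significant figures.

≈ 184.4 wolves

A = (382 − 64)/64 = 4.96875
P(23) = 382 / (1 + 4.96875·e^(−0.0667·23)) = 382 / (1 + 4.96875·0.21565)
= 382 / 2.07151 ≈ 184.41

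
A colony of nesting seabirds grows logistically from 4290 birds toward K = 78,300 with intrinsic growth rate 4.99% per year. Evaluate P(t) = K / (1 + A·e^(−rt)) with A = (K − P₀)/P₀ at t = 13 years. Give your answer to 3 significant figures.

A = (78300 − 4290)/4290 = 17.25175
P(13) = 78300 / (1 + 17.25175·e^(−0.0499·13)) = 78300 / (1 + 17.25175·0.522725)
= 78300 / 10.01792 ≈ 7816

≈ 7,820 birds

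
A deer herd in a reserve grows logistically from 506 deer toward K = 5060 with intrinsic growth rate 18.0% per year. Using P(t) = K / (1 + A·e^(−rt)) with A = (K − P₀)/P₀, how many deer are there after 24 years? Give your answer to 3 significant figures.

A = (5060 − 506)/506 = 9
P(24) = 5060 / (1 + 9·e^(−0.18·24)) = 5060 / (1 + 9·0.0133)
= 5060 / 1.1197 ≈ 4519.07

≈ 4,520 deer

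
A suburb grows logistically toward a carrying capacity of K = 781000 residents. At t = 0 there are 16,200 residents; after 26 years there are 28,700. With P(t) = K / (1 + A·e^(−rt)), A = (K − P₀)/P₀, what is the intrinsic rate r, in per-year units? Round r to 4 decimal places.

r ≈ 0.0226 per year

A = (781000 − 16200)/16200 = 47.20988
28700 = 781000/(1 + 47.20988·e^(−r·26)) → e^(−26r) = (27.21254 − 1)/47.20988 = 0.555234
r = −ln(0.555234)/26 = 0.58837/26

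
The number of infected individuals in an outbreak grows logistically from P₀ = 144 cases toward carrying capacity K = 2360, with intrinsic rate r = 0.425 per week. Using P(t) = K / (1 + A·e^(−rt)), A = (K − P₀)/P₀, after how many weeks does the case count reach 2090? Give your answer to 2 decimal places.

t ≈ 11.25 weeks

A = (2360 − 144)/144 = 15.38889
2090 = 2360/(1 + 15.38889·e^(−0.425t)) → 1 + 15.38889·e^(−0.425t) = 1.12919
e^(−0.425t) = 0.008395 → t = ln(119.1214)/0.425 = 4.78014/0.425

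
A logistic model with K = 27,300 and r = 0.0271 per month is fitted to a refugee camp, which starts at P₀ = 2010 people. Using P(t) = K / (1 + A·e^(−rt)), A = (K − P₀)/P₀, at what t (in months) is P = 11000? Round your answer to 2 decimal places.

A = (27300 − 2010)/2010 = 12.58209
11000 = 27300/(1 + 12.58209·e^(−0.0271t)) → 1 + 12.58209·e^(−0.0271t) = 2.48182
e^(−0.0271t) = 0.117772 → t = ln(8.49098)/0.0271 = 2.139/0.0271

t ≈ 78.93 months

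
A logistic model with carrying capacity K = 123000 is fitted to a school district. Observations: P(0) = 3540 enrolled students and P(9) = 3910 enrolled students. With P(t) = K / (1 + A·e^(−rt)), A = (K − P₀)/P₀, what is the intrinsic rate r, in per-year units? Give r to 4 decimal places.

r ≈ 0.0114 per year

A = (123000 − 3540)/3540 = 33.74576
3910 = 123000/(1 + 33.74576·e^(−r·9)) → e^(−9r) = (31.4578 − 1)/33.74576 = 0.902567
r = −ln(0.902567)/9 = 0.10251/9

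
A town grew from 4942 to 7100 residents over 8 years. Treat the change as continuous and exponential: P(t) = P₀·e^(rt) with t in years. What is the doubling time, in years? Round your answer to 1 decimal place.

doubling time ≈ 15.3 years

r = ln(7100/4942) / 8 = ln(1.43667) / 8 ≈ 0.045291 per year
doubling time = ln 2 / |r| = 0.69315 / 0.045291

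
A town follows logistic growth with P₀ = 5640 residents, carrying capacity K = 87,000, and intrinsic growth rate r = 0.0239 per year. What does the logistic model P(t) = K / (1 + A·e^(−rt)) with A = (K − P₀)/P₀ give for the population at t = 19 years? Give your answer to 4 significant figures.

A = (87000 − 5640)/5640 = 14.42553
P(19) = 87000 / (1 + 14.42553·e^(−0.0239·19)) = 87000 / (1 + 14.42553·0.635019)
= 87000 / 10.16049 ≈ 8562.58

≈ 8,563 residents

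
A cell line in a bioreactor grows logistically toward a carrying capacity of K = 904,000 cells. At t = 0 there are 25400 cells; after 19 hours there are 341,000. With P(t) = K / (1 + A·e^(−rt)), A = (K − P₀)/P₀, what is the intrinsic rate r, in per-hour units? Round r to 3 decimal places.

A = (904000 − 25400)/25400 = 34.59055
341000 = 904000/(1 + 34.59055·e^(−r·19)) → e^(−19r) = (2.65103 − 1)/34.59055 = 0.047731
r = −ln(0.047731)/19 = 3.04218/19

r ≈ 0.160 per hour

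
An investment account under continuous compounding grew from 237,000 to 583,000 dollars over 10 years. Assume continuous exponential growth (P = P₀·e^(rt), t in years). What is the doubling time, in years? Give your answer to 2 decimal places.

r = ln(583000/237000) / 10 = ln(2.45992) / 10 ≈ 0.090013 per year
doubling time = ln 2 / |r| = 0.69315 / 0.090013

doubling time ≈ 7.70 years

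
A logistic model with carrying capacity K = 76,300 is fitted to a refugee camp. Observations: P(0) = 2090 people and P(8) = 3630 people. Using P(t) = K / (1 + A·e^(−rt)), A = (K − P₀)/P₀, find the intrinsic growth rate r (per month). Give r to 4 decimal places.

r ≈ 0.0716 per month

A = (76300 − 2090)/2090 = 35.50718
3630 = 76300/(1 + 35.50718·e^(−r·8)) → e^(−8r) = (21.01928 − 1)/35.50718 = 0.56381
r = −ln(0.56381)/8 = 0.57304/8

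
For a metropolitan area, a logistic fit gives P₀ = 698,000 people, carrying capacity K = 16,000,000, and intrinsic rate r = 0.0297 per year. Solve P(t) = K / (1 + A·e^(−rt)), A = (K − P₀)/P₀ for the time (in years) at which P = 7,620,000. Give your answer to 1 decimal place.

t ≈ 100.8 years

A = (16000000 − 698000)/698000 = 21.92264
7620000 = 16000000/(1 + 21.92264·e^(−0.0297t)) → 1 + 21.92264·e^(−0.0297t) = 2.09974
e^(−0.0297t) = 0.050164 → t = ln(19.93443)/0.0297 = 2.99245/0.0297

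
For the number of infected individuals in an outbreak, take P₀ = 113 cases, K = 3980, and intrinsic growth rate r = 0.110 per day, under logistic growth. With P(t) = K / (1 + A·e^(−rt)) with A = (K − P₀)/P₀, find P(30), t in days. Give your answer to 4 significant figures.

≈ 1,759 cases

A = (3980 − 113)/113 = 34.22124
P(30) = 3980 / (1 + 34.22124·e^(−0.11·30)) = 3980 / (1 + 34.22124·0.036883)
= 3980 / 2.26219 ≈ 1759.36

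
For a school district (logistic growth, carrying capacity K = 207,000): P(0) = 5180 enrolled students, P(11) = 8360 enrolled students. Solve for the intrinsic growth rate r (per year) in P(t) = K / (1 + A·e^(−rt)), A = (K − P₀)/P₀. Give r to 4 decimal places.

r ≈ 0.0450 per year

A = (207000 − 5180)/5180 = 38.96139
8360 = 207000/(1 + 38.96139·e^(−r·11)) → e^(−11r) = (24.76077 − 1)/38.96139 = 0.609854
r = −ln(0.609854)/11 = 0.49454/11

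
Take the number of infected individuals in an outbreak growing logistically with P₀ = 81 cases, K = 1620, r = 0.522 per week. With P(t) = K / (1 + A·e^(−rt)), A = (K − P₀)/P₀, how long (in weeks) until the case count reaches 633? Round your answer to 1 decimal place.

t ≈ 4.8 weeks

A = (1620 − 81)/81 = 19
633 = 1620/(1 + 19·e^(−0.522t)) → 1 + 19·e^(−0.522t) = 2.55924
e^(−0.522t) = 0.082065 → t = ln(12.18541)/0.522 = 2.50024/0.522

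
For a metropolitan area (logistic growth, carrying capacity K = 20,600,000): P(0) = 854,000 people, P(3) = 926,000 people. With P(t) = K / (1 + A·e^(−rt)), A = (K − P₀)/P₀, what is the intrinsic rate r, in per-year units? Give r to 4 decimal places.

A = (20600000 − 854000)/854000 = 23.12178
926000 = 20600000/(1 + 23.12178·e^(−r·3)) → e^(−3r) = (22.24622 − 1)/23.12178 = 0.918883
r = −ln(0.918883)/3 = 0.0846/3

r ≈ 0.0282 per year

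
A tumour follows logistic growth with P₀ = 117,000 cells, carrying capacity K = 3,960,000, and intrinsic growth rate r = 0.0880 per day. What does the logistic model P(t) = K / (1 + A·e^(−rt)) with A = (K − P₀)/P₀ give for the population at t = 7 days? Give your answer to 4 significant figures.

A = (3960000 − 117000)/117000 = 32.84615
P(7) = 3960000 / (1 + 32.84615·e^(−0.088·7)) = 3960000 / (1 + 32.84615·0.540101)
= 3960000 / 18.74022 ≈ 211310.16

≈ 211,300 cells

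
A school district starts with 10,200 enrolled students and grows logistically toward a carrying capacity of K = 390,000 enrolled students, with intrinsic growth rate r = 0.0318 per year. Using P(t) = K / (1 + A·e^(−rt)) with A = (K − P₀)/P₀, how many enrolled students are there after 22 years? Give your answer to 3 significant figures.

≈ 20,000 enrolled students

A = (390000 − 10200)/10200 = 37.23529
P(22) = 390000 / (1 + 37.23529·e^(−0.0318·22)) = 390000 / (1 + 37.23529·0.496784)
= 390000 / 19.4979 ≈ 20002.16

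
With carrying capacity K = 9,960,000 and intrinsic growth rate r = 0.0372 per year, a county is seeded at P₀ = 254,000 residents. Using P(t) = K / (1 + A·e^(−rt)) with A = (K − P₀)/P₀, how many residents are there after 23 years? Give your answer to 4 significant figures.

A = (9960000 − 254000)/254000 = 38.2126
P(23) = 9960000 / (1 + 38.2126·e^(−0.0372·23)) = 9960000 / (1 + 38.2126·0.425028)
= 9960000 / 17.24143 ≈ 577678.37

≈ 577,700 residents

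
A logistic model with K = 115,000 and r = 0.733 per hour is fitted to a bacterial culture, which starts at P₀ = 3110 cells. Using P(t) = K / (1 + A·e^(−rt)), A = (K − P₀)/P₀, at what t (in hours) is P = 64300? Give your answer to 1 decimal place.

t ≈ 5.2 hours

A = (115000 − 3110)/3110 = 35.97749
64300 = 115000/(1 + 35.97749·e^(−0.733t)) → 1 + 35.97749·e^(−0.733t) = 1.78849
e^(−0.733t) = 0.021916 → t = ln(45.62826)/0.733 = 3.82053/0.733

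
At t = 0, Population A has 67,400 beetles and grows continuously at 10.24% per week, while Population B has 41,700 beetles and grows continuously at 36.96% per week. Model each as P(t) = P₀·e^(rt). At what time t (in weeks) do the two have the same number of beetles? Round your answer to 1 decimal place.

t ≈ 1.8 weeks

67400·e^(0.1024t) = 41700·e^(0.3696t)
67400/41700 = e^((0.3696 − 0.1024)t) → ln(1.61631) = 0.2672·t
t = 0.48014 / 0.2672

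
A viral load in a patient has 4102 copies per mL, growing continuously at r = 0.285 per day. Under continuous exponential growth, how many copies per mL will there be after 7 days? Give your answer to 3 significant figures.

P(7) = 4102 · e^(0.285·7) = 4102 · e^(1.995)
= 4102 · 7.3522 ≈ 30158.74

≈ 30,200 copies per mL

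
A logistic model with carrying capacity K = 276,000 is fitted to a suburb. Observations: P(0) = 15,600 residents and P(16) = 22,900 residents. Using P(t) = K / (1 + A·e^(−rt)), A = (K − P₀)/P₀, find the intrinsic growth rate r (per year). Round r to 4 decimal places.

A = (276000 − 15600)/15600 = 16.69231
22900 = 276000/(1 + 16.69231·e^(−r·16)) → e^(−16r) = (12.0524 − 1)/16.69231 = 0.662125
r = −ln(0.662125)/16 = 0.4123/16

r ≈ 0.0258 per year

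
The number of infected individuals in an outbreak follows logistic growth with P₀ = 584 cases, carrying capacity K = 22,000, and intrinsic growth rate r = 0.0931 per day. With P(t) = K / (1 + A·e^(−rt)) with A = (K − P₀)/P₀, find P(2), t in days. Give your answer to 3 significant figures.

≈ 700 cases

A = (22000 − 584)/584 = 36.67123
P(2) = 22000 / (1 + 36.67123·e^(−0.0931·2)) = 22000 / (1 + 36.67123·0.830108)
= 22000 / 31.44107 ≈ 699.72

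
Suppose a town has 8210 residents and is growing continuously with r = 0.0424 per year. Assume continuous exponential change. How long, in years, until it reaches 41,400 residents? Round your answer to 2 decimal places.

41400 = 8210 · e^(0.0424·t)
t = ln(41400/8210) / 0.0424 = ln(5.04263) / 0.0424 = 1.61793 / 0.0424

t ≈ 38.16 years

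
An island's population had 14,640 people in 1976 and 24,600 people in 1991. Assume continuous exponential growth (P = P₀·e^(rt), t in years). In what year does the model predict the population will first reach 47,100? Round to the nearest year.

year 2010

r = ln(24600/14640) / 15 = 0.51899/15 ≈ 0.034599 per year
t = ln(47100/14640) / r = 1.16852/0.034599 ≈ 33.77 years after 1976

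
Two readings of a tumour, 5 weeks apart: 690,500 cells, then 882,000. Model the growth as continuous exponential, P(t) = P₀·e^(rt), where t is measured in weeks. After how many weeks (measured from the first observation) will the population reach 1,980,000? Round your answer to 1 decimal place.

t ≈ 21.5 weeks

r = ln(882000/690500) / 5 ≈ 0.048955 per week
t = ln(1980000/690500) / r = 1.05344 / 0.048955 ≈ 21.518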